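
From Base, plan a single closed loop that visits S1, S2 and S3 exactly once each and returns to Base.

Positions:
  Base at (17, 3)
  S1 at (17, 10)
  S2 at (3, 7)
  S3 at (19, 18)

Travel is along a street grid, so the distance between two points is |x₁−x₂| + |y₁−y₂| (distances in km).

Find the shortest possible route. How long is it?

Base → S1 → S2 → S3 → Base: 7+17+27+17 = 68
Base → S1 → S3 → S2 → Base: 7+10+27+18 = 62
Base → S2 → S1 → S3 → Base: 18+17+10+17 = 62
The minimum is 62.
One optimal route: Base → S1 → S3 → S2 → Base (or its reverse).

Minimum total distance: 62 km.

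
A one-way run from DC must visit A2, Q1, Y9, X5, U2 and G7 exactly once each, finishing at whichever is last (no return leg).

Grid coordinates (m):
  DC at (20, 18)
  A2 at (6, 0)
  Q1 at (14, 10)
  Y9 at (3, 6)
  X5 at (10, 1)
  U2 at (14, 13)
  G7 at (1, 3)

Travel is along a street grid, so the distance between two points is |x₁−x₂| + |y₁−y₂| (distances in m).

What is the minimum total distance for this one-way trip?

Minimum one-way distance = 45 m.

There are 6! = 720 possible orderings.
DC→A2→Q1→Y9→X5→U2→G7: 32+18+15+12+16+23 = 116
DC→A2→Q1→Y9→X5→G7→U2: 32+18+15+12+11+23 = 111
DC→A2→Q1→Y9→U2→X5→G7: 32+18+15+18+16+11 = 110
DC→A2→Q1→Y9→U2→G7→X5: 32+18+15+18+23+11 = 117
DC→A2→Q1→Y9→G7→X5→U2: 32+18+15+5+11+16 = 97
DC→A2→Q1→Y9→G7→U2→X5: 32+18+15+5+23+16 = 109
DC→A2→Q1→X5→Y9→U2→G7: 32+18+13+12+18+23 = 116
DC→A2→Q1→X5→Y9→G7→U2: 32+18+13+12+5+23 = 103
… (712 more)
DC→U2→Q1→X5→A2→G7→Y9: 11+3+13+5+8+5 = 45  ← best
The minimum is 45.
One shortest path: DC → U2 → Q1 → X5 → A2 → G7 → Y9.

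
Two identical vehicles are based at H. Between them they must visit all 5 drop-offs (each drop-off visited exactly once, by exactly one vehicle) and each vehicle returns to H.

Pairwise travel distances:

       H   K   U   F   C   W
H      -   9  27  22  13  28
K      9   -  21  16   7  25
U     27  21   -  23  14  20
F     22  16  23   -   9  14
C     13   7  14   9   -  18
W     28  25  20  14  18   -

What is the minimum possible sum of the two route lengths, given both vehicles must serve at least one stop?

101 — the smallest possible combined total.

There are 2^4 − 1 = 15 ways to divide the 5 stops into two non-empty groups. For each, the best each vehicle can do is its own shortest tour through its group:
  {K} + {U, F, C, W}: 18 + 83 = 101
  {U} + {K, F, C, W}: 54 + 67 = 121
  {K, U} + {F, C, W}: 57 + 64 = 121
  {F} + {K, U, C, W}: 44 + 78 = 122
  {K, F} + {U, C, W}: 47 + 75 = 122
  {U, F} + {K, C, W}: 72 + 62 = 134
  … (15 splits in total)
Best: vehicle 1 H → K → H = 18; vehicle 2 H → U → W → F → C → H = 83; combined 101.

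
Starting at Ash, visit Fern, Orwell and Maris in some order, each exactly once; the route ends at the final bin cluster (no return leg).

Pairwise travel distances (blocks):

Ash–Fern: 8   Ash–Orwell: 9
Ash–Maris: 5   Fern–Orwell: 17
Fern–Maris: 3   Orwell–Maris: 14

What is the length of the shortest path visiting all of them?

Minimum one-way distance = 25 blocks.

There are 3! = 6 possible orderings.
Ash → Fern → Orwell → Maris: 8+17+14 = 39
Ash → Fern → Maris → Orwell: 8+3+14 = 25
Ash → Orwell → Fern → Maris: 9+17+3 = 29
Ash → Orwell → Maris → Fern: 9+14+3 = 26
Ash → Maris → Fern → Orwell: 5+3+17 = 25
Ash → Maris → Orwell → Fern: 5+14+17 = 36
The minimum is 25.
One shortest path: Ash → Fern → Maris → Orwell.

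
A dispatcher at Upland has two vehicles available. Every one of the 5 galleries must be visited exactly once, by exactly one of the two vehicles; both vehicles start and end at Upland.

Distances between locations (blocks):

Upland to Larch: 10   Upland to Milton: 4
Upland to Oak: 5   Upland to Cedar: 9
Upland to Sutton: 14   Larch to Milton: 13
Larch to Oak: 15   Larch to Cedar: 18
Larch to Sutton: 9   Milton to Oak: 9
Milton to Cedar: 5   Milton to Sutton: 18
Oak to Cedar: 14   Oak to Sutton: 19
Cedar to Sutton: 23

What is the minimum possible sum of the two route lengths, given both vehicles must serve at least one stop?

There are 2^4 − 1 = 15 ways to divide the 5 stops into two non-empty groups. For each, the best each vehicle can do is its own shortest tour through its group:
  {Larch} + {Milton, Oak, Cedar, Sutton}: 20 + 56 = 76
  {Milton} + {Larch, Oak, Cedar, Sutton}: 8 + 60 = 68
  {Larch, Milton} + {Oak, Cedar, Sutton}: 27 + 56 = 83
  {Oak} + {Larch, Milton, Cedar, Sutton}: 10 + 50 = 60
  {Larch, Oak} + {Milton, Cedar, Sutton}: 30 + 46 = 76
  {Milton, Oak} + {Larch, Cedar, Sutton}: 18 + 50 = 68
  … (15 splits in total)
Best: vehicle 1 Upland → Oak → Upland = 10; vehicle 2 Upland → Milton → Cedar → Larch → Sutton → Upland = 50; combined 60.

60 blocks — the smallest possible combined total.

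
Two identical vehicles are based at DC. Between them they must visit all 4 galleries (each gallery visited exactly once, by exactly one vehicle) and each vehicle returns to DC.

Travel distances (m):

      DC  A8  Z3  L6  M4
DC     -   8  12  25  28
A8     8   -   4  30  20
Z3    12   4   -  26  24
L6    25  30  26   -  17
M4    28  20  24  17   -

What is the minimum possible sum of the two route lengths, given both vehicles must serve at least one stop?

Minimum combined distance: 94 m.

There are 2^3 − 1 = 7 ways to divide the 4 stops into two non-empty groups. For each, the best each vehicle can do is its own shortest tour through its group:
  {A8} + {Z3, L6, M4}: 16 + 78 = 94
  {Z3} + {A8, L6, M4}: 24 + 70 = 94
  {A8, Z3} + {L6, M4}: 24 + 70 = 94
  {L6} + {A8, Z3, M4}: 50 + 64 = 114
  {A8, L6} + {Z3, M4}: 63 + 64 = 127
  {Z3, L6} + {A8, M4}: 63 + 56 = 119
  … (7 splits in total)
Best: vehicle 1 DC → A8 → DC = 16; vehicle 2 DC → Z3 → M4 → L6 → DC = 78; combined 94.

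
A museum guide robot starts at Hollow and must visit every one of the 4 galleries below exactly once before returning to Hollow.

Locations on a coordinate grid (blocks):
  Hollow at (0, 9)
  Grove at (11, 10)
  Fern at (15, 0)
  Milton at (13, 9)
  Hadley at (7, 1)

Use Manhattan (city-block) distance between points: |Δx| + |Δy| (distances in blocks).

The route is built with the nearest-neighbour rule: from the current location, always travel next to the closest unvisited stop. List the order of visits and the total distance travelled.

Total distance 50 blocks via the nearest-neighbour route Hollow → Grove → Milton → Fern → Hadley → Hollow.

From Hollow: distances to unvisited — Grove=12, Milton=13, Hadley=15, Fern=24. Nearest is Grove (12).
From Grove: distances to unvisited — Milton=3, Hadley=13, Fern=14. Nearest is Milton (3).
From Milton: distances to unvisited — Fern=11, Hadley=14. Nearest is Fern (11).
From Fern: distances to unvisited — Hadley=9. Nearest is Hadley (9).
Return Hadley→Hollow: 15.
Total = 12 + 3 + 11 + 9 + 15 = 50.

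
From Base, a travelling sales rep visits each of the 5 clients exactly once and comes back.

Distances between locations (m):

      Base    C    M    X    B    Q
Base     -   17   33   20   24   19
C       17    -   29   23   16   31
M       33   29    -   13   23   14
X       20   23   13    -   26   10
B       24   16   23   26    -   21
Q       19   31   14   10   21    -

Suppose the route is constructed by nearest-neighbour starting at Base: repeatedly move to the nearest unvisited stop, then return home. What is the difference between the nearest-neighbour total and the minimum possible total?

The nearest-neighbour route is 12 m longer than optimal.

Base: C=17, Q=19, X=20, B=24, M=33 ⇒ C
C: B=16, X=23, M=29, Q=31 ⇒ B
B: Q=21, M=23, X=26 ⇒ Q
Q: X=10, M=14 ⇒ X
X: M=13 ⇒ M
NN route Base → C → B → Q → X → M → Base costs 110.
Optimal: Base → C → B → M → X → Q → Base costs 98 (by enumerating all 60 distinct tours).
Excess = 110 − 98 = 12.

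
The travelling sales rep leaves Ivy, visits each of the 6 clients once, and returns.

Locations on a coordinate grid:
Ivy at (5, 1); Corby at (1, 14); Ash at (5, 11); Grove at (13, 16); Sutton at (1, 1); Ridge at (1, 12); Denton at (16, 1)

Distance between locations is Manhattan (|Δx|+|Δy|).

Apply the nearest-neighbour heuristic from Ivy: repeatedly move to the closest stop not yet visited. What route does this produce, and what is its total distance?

At Ivy the remaining stops are Sutton 4, Ash 10, Denton 11, Ridge 15, Corby 17, Grove 23; go to Sutton.
At Sutton the remaining stops are Ridge 11, Corby 13, Ash 14, Denton 15, Grove 27; go to Ridge.
At Ridge the remaining stops are Corby 2, Ash 5, Grove 16, Denton 26; go to Corby.
At Corby the remaining stops are Ash 7, Grove 14, Denton 28; go to Ash.
At Ash the remaining stops are Grove 13, Denton 21; go to Grove.
At Grove the remaining stops are Denton 18; go to Denton.
Return Denton→Ivy: 11.
Total = 4 + 11 + 2 + 7 + 13 + 18 + 11 = 66.

Nearest-neighbour total = 66; route Ivy → Sutton → Ridge → Corby → Ash → Grove → Denton → Ivy.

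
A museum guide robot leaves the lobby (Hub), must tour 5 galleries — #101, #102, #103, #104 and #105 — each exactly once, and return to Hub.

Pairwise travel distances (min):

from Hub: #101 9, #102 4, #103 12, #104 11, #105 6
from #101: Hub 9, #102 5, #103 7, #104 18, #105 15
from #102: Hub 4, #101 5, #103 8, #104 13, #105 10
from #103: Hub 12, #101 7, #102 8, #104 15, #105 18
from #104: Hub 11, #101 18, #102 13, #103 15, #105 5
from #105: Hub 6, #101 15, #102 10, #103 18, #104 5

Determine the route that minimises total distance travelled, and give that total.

With 5 stops there are 5!/2 = 60 distinct round trips (a route and its reverse cost the same).
Hub→#101→#102→#103→#104→#105→Hub: 9+5+8+15+5+6 = 48
Hub→#101→#102→#103→#105→#104→Hub: 9+5+8+18+5+11 = 56
Hub→#101→#102→#104→#103→#105→Hub: 9+5+13+15+18+6 = 66
Hub→#101→#102→#104→#105→#103→Hub: 9+5+13+5+18+12 = 62
Hub→#101→#102→#105→#103→#104→Hub: 9+5+10+18+15+11 = 68
Hub→#101→#102→#105→#104→#103→Hub: 9+5+10+5+15+12 = 56
Hub→#101→#103→#102→#104→#105→Hub: 9+7+8+13+5+6 = 48
Hub→#101→#103→#102→#105→#104→Hub: 9+7+8+10+5+11 = 50
Hub→#101→#103→#104→#102→#105→Hub: 9+7+15+13+10+6 = 60
Hub→#101→#103→#104→#105→#102→Hub: 9+7+15+5+10+4 = 50
Hub→#101→#103→#105→#102→#104→Hub: 9+7+18+10+13+11 = 68
Hub→#101→#103→#105→#104→#102→Hub: 9+7+18+5+13+4 = 56
Hub→#101→#104→#102→#103→#105→Hub: 9+18+13+8+18+6 = 72
Hub→#101→#104→#102→#105→#103→Hub: 9+18+13+10+18+12 = 80
… (46 more)
Hub→#102→#101→#103→#104→#105→Hub: 4+5+7+15+5+6 = 42  ← best
The minimum is 42.
One optimal route: Hub → #102 → #101 → #103 → #104 → #105 → Hub (or its reverse).

Shortest round trip = 42 min.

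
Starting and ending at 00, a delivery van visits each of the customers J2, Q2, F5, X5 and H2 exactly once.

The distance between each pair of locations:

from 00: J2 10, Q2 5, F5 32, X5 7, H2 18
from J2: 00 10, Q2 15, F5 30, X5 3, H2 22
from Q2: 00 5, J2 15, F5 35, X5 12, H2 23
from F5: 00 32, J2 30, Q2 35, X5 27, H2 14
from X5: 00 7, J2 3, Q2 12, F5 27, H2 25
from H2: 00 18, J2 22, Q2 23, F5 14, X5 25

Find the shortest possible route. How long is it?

82 — the shortest possible round trip.

There are 60 distinct closed tours to check (reversals are equivalent).
00 → J2 → Q2 → F5 → X5 → H2 → 00: 10+15+35+27+25+18 = 130
00 → J2 → Q2 → F5 → H2 → X5 → 00: 10+15+35+14+25+7 = 106
00 → J2 → Q2 → X5 → F5 → H2 → 00: 10+15+12+27+14+18 = 96
00 → J2 → Q2 → X5 → H2 → F5 → 00: 10+15+12+25+14+32 = 108
00 → J2 → Q2 → H2 → F5 → X5 → 00: 10+15+23+14+27+7 = 96
00 → J2 → Q2 → H2 → X5 → F5 → 00: 10+15+23+25+27+32 = 132
00 → J2 → F5 → Q2 → X5 → H2 → 00: 10+30+35+12+25+18 = 130
00 → J2 → F5 → Q2 → H2 → X5 → 00: 10+30+35+23+25+7 = 130
00 → J2 → F5 → X5 → Q2 → H2 → 00: 10+30+27+12+23+18 = 120
00 → J2 → F5 → X5 → H2 → Q2 → 00: 10+30+27+25+23+5 = 120
00 → J2 → F5 → H2 → Q2 → X5 → 00: 10+30+14+23+12+7 = 96
00 → J2 → F5 → H2 → X5 → Q2 → 00: 10+30+14+25+12+5 = 96
00 → J2 → X5 → Q2 → F5 → H2 → 00: 10+3+12+35+14+18 = 92
00 → J2 → X5 → Q2 → H2 → F5 → 00: 10+3+12+23+14+32 = 94
… (46 more)
00 → J2 → X5 → F5 → H2 → Q2 → 00: 10+3+27+14+23+5 = 82  ← best
The minimum is 82.
One optimal route: 00 → J2 → X5 → F5 → H2 → Q2 → 00 (or its reverse).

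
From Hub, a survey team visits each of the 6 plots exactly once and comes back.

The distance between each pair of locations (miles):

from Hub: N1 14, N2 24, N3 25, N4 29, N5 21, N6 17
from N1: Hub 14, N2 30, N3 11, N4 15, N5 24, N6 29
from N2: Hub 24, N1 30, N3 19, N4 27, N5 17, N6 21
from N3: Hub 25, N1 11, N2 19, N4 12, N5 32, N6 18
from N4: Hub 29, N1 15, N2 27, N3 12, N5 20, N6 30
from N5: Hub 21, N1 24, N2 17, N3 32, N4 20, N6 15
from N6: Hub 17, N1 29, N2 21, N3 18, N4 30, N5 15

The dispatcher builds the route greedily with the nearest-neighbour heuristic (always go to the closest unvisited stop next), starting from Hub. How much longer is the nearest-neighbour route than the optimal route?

8 miles longer than the optimal tour.

Hub: N1=14, N6=17, N5=21, N2=24, N3=25, N4=29 ⇒ N1
N1: N3=11, N4=15, N5=24, N6=29, N2=30 ⇒ N3
N3: N4=12, N6=18, N2=19, N5=32 ⇒ N4
N4: N5=20, N2=27, N6=30 ⇒ N5
N5: N6=15, N2=17 ⇒ N6
N6: N2=21 ⇒ N2
NN route Hub → N1 → N3 → N4 → N5 → N6 → N2 → Hub costs 117.
Optimal: Hub → N1 → N4 → N3 → N2 → N5 → N6 → Hub costs 109 (by enumerating all 360 distinct tours).
Excess = 117 − 109 = 8.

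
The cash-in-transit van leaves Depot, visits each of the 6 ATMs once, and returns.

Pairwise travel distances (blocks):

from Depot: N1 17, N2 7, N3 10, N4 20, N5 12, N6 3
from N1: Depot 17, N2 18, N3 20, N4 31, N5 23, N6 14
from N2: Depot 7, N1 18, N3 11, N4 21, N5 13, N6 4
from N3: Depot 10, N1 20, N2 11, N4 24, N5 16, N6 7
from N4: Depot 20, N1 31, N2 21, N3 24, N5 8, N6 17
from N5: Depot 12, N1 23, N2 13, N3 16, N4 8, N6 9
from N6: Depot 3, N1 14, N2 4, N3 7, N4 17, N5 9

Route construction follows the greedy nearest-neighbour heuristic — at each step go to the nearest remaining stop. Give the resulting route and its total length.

Nearest-neighbour total = 90 blocks; route Depot → N6 → N2 → N3 → N5 → N4 → N1 → Depot.

At Depot the remaining stops are N6 3, N2 7, N3 10, N5 12, N1 17, N4 20; go to N6.
At N6 the remaining stops are N2 4, N3 7, N5 9, N1 14, N4 17; go to N2.
At N2 the remaining stops are N3 11, N5 13, N1 18, N4 21; go to N3.
At N3 the remaining stops are N5 16, N1 20, N4 24; go to N5.
At N5 the remaining stops are N4 8, N1 23; go to N4.
At N4 the remaining stops are N1 31; go to N1.
Return N1→Depot: 17.
Total = 3 + 4 + 11 + 16 + 8 + 31 + 17 = 90.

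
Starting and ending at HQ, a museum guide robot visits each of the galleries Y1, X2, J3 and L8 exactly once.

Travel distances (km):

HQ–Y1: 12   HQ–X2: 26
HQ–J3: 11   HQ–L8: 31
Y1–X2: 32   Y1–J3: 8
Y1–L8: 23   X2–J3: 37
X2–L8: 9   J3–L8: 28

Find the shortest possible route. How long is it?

There are 12 distinct closed tours to check (reversals are equivalent).
HQ → Y1 → X2 → J3 → L8 → HQ: 12+32+37+28+31 = 140
HQ → Y1 → X2 → L8 → J3 → HQ: 12+32+9+28+11 = 92
HQ → Y1 → J3 → X2 → L8 → HQ: 12+8+37+9+31 = 97
HQ → Y1 → J3 → L8 → X2 → HQ: 12+8+28+9+26 = 83
HQ → Y1 → L8 → X2 → J3 → HQ: 12+23+9+37+11 = 92
HQ → Y1 → L8 → J3 → X2 → HQ: 12+23+28+37+26 = 126
HQ → X2 → Y1 → J3 → L8 → HQ: 26+32+8+28+31 = 125
HQ → X2 → Y1 → L8 → J3 → HQ: 26+32+23+28+11 = 120
HQ → X2 → J3 → Y1 → L8 → HQ: 26+37+8+23+31 = 125
HQ → X2 → L8 → Y1 → J3 → HQ: 26+9+23+8+11 = 77
HQ → J3 → Y1 → X2 → L8 → HQ: 11+8+32+9+31 = 91
HQ → J3 → X2 → Y1 → L8 → HQ: 11+37+32+23+31 = 134
The minimum is 77.
One optimal route: HQ → X2 → L8 → Y1 → J3 → HQ (or its reverse).

Minimum total distance: 77 km.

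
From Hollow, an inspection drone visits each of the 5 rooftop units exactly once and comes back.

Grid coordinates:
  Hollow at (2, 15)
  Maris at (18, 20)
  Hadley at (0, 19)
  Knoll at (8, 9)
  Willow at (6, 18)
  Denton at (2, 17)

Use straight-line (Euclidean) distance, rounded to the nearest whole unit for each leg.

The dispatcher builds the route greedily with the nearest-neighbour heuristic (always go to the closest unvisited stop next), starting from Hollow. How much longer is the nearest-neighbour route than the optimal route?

From Hollow: Denton=2, Hadley=4, Willow=5, Knoll=8, Maris=17 → choose Denton (2).
From Denton: Hadley=3, Willow=4, Knoll=10, Maris=16 → choose Hadley (3).
From Hadley: Willow=6, Knoll=13, Maris=18 → choose Willow (6).
From Willow: Knoll=9, Maris=12 → choose Knoll (9).
From Knoll: Maris=15 → choose Maris (15).
NN route Hollow → Denton → Hadley → Willow → Knoll → Maris → Hollow costs 52.
Optimal: Hollow → Hadley → Denton → Willow → Maris → Knoll → Hollow costs 46 (by enumerating all 60 distinct tours).
Excess = 52 − 46 = 6.

The nearest-neighbour route is 6 longer than optimal.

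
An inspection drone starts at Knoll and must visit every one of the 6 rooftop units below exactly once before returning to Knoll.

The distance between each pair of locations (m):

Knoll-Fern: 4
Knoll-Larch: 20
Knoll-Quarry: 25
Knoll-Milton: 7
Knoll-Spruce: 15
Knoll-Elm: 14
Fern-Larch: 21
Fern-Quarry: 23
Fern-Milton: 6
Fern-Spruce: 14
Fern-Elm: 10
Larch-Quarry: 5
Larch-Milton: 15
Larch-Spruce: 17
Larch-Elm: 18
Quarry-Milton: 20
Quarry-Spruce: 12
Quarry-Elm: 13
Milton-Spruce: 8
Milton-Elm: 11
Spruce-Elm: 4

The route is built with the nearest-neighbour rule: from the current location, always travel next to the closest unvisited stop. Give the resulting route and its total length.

Total distance 60 m via the nearest-neighbour route Knoll → Fern → Milton → Spruce → Elm → Quarry → Larch → Knoll.

Knoll → [Fern:4 / Milton:7 / Elm:14 / Spruce:15 / Larch:20 / Quarry:25] → Fern (4)
Fern → [Milton:6 / Elm:10 / Spruce:14 / Larch:21 / Quarry:23] → Milton (6)
Milton → [Spruce:8 / Elm:11 / Larch:15 / Quarry:20] → Spruce (8)
Spruce → [Elm:4 / Quarry:12 / Larch:17] → Elm (4)
Elm → [Quarry:13 / Larch:18] → Quarry (13)
Quarry → [Larch:5] → Larch (5)
Return Larch→Knoll: 20.
Total = 4 + 6 + 8 + 4 + 13 + 5 + 20 = 60.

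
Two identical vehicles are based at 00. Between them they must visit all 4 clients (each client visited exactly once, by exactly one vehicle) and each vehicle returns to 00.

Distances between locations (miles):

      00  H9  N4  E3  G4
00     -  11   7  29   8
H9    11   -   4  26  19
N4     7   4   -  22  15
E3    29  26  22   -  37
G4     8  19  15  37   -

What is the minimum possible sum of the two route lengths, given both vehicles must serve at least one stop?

Check every non-empty split of the stops between the two vehicles; for each half take its own optimal tour:
  {H9} + {N4, E3, G4}: 22 + 74 = 96
  {N4} + {H9, E3, G4}: 14 + 82 = 96
  {H9, N4} + {E3, G4}: 22 + 74 = 96
  {E3} + {H9, N4, G4}: 58 + 38 = 96
  {H9, E3} + {N4, G4}: 66 + 30 = 96
  {N4, E3} + {H9, G4}: 58 + 38 = 96
  … (7 splits in total)
  {H9, N4, E3} + {G4}: 66 + 16 = 82  ← best
Best: vehicle 1 00 → H9 → N4 → E3 → 00 = 66; vehicle 2 00 → G4 → 00 = 16; combined 82.

82 miles — the smallest possible combined total.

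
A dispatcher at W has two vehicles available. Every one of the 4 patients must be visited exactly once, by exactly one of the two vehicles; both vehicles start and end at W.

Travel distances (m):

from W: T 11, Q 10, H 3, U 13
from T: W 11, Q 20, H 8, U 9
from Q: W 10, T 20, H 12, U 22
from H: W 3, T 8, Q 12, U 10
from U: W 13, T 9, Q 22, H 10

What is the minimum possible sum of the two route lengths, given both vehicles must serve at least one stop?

There are 2^3 − 1 = 7 ways to divide the 4 stops into two non-empty groups. For each, the best each vehicle can do is its own shortest tour through its group:
  {T} + {Q, H, U}: 22 + 45 = 67
  {Q} + {T, H, U}: 20 + 33 = 53
  {T, Q} + {H, U}: 41 + 26 = 67
  {H} + {T, Q, U}: 6 + 52 = 58
  {T, H} + {Q, U}: 22 + 45 = 67
  {Q, H} + {T, U}: 25 + 33 = 58
  … (7 splits in total)
Best: vehicle 1 W → Q → W = 20; vehicle 2 W → T → U → H → W = 33; combined 53.

Minimum combined distance: 53 m.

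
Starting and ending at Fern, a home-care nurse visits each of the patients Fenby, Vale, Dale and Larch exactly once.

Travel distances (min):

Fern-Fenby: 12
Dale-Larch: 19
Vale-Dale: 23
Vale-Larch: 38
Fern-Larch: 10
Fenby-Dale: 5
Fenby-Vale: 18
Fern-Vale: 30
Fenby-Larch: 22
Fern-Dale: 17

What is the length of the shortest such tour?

Minimum total distance: 82 min.

With 4 stops there are 4!/2 = 12 distinct round trips (a route and its reverse cost the same).
Fern→Fenby→Vale→Dale→Larch→Fern: 12+18+23+19+10 = 82
Fern→Fenby→Vale→Larch→Dale→Fern: 12+18+38+19+17 = 104
Fern→Fenby→Dale→Vale→Larch→Fern: 12+5+23+38+10 = 88
Fern→Fenby→Dale→Larch→Vale→Fern: 12+5+19+38+30 = 104
Fern→Fenby→Larch→Vale→Dale→Fern: 12+22+38+23+17 = 112
Fern→Fenby→Larch→Dale→Vale→Fern: 12+22+19+23+30 = 106
Fern→Vale→Fenby→Dale→Larch→Fern: 30+18+5+19+10 = 82
Fern→Vale→Fenby→Larch→Dale→Fern: 30+18+22+19+17 = 106
Fern→Vale→Dale→Fenby→Larch→Fern: 30+23+5+22+10 = 90
Fern→Vale→Larch→Fenby→Dale→Fern: 30+38+22+5+17 = 112
Fern→Dale→Fenby→Vale→Larch→Fern: 17+5+18+38+10 = 88
Fern→Dale→Vale→Fenby→Larch→Fern: 17+23+18+22+10 = 90
The minimum is 82.
One optimal route: Fern → Fenby → Vale → Dale → Larch → Fern (or its reverse).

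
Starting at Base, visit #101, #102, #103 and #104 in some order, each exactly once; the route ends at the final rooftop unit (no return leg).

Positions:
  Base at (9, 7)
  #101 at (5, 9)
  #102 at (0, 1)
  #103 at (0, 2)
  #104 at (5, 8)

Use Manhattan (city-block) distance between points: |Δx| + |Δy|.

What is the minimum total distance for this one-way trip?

Shortest open route: 19.

There are 4! = 24 possible orderings.
Base → #101 → #102 → #103 → #104: 6+13+1+11 = 31
Base → #101 → #102 → #104 → #103: 6+13+12+11 = 42
Base → #101 → #103 → #102 → #104: 6+12+1+12 = 31
Base → #101 → #103 → #104 → #102: 6+12+11+12 = 41
Base → #101 → #104 → #102 → #103: 6+1+12+1 = 20
Base → #101 → #104 → #103 → #102: 6+1+11+1 = 19
Base → #102 → #101 → #103 → #104: 15+13+12+11 = 51
Base → #102 → #101 → #104 → #103: 15+13+1+11 = 40
Base → #102 → #103 → #101 → #104: 15+1+12+1 = 29
Base → #102 → #103 → #104 → #101: 15+1+11+1 = 28
Base → #102 → #104 → #101 → #103: 15+12+1+12 = 40
Base → #102 → #104 → #103 → #101: 15+12+11+12 = 50
Base → #103 → #101 → #102 → #104: 14+12+13+12 = 51
Base → #103 → #101 → #104 → #102: 14+12+1+12 = 39
… (10 more)
The minimum is 19.
One shortest path: Base → #101 → #104 → #103 → #102.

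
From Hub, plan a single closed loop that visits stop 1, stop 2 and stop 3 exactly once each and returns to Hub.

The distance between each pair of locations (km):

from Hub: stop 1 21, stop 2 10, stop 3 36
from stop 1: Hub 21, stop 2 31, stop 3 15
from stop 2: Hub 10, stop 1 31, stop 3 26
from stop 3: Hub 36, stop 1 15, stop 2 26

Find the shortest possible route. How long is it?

72 km — the shortest possible round trip.

There are 3 distinct closed tours to check (reversals are equivalent).
Hub - stop 1 - stop 2 - stop 3 - Hub: 21+31+26+36 = 114
Hub - stop 1 - stop 3 - stop 2 - Hub: 21+15+26+10 = 72
Hub - stop 2 - stop 1 - stop 3 - Hub: 10+31+15+36 = 92
The minimum is 72.
One optimal route: Hub → stop 1 → stop 3 → stop 2 → Hub (or its reverse).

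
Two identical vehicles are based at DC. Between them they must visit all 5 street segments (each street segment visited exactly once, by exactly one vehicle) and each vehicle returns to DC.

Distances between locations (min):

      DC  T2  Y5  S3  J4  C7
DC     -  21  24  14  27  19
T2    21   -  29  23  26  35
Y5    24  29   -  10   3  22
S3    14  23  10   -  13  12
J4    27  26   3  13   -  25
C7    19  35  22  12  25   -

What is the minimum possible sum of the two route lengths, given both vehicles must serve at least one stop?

There are 2^4 − 1 = 15 ways to divide the 5 stops into two non-empty groups. For each, the best each vehicle can do is its own shortest tour through its group:
  {T2} + {Y5, S3, J4, C7}: 42 + 71 = 113
  {Y5} + {T2, S3, J4, C7}: 48 + 91 = 139
  {T2, Y5} + {S3, J4, C7}: 74 + 71 = 145
  {S3} + {T2, Y5, J4, C7}: 28 + 91 = 119
  {T2, S3} + {Y5, J4, C7}: 58 + 71 = 129
  {Y5, S3} + {T2, J4, C7}: 48 + 91 = 139
  … (15 splits in total)
  {T2, Y5, S3, J4} + {C7}: 74 + 38 = 112  ← best
Best: vehicle 1 DC → T2 → J4 → Y5 → S3 → DC = 74; vehicle 2 DC → C7 → DC = 38; combined 112.

112 min — the smallest possible combined total.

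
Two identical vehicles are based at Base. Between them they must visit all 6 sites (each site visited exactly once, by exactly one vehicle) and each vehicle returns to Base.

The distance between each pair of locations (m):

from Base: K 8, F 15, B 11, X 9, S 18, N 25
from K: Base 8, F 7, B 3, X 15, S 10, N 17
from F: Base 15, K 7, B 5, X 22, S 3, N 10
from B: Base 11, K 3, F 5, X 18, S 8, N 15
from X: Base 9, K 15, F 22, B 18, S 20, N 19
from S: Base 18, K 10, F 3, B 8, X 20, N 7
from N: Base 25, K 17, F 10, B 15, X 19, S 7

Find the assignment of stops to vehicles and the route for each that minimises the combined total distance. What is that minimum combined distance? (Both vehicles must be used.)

69 m — the smallest possible combined total.

Try each way of splitting the stops between the two vehicles (each non-empty) and, for each split, find the best tour for each vehicle:
  {K} + {F, B, X, S, N}: 16 + 54 = 70
  {F} + {K, B, X, S, N}: 30 + 54 = 84
  {K, F} + {B, X, S, N}: 30 + 54 = 84
  {B} + {K, F, X, S, N}: 22 + 53 = 75
  {K, B} + {F, X, S, N}: 22 + 53 = 75
  {F, B} + {K, X, S, N}: 31 + 53 = 84
  … (31 splits in total)
  {X} + {K, F, B, S, N}: 18 + 51 = 69  ← best
Best: vehicle 1 Base → X → Base = 18; vehicle 2 Base → K → F → S → N → B → Base = 51; combined 69.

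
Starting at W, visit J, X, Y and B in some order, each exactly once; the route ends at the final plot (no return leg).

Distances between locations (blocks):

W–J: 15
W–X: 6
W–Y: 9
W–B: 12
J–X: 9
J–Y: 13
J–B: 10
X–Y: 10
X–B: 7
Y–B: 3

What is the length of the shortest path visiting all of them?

28 blocks — the minimum one-way total.

There are 4! = 24 possible orderings.
W → J → X → Y → B: 15+9+10+3 = 37
W → J → X → B → Y: 15+9+7+3 = 34
W → J → Y → X → B: 15+13+10+7 = 45
W → J → Y → B → X: 15+13+3+7 = 38
W → J → B → X → Y: 15+10+7+10 = 42
W → J → B → Y → X: 15+10+3+10 = 38
W → X → J → Y → B: 6+9+13+3 = 31
W → X → J → B → Y: 6+9+10+3 = 28
W → X → Y → J → B: 6+10+13+10 = 39
W → X → Y → B → J: 6+10+3+10 = 29
W → X → B → J → Y: 6+7+10+13 = 36
W → X → B → Y → J: 6+7+3+13 = 29
W → Y → J → X → B: 9+13+9+7 = 38
W → Y → J → B → X: 9+13+10+7 = 39
… (10 more)
The minimum is 28.
One shortest path: W → X → J → B → Y.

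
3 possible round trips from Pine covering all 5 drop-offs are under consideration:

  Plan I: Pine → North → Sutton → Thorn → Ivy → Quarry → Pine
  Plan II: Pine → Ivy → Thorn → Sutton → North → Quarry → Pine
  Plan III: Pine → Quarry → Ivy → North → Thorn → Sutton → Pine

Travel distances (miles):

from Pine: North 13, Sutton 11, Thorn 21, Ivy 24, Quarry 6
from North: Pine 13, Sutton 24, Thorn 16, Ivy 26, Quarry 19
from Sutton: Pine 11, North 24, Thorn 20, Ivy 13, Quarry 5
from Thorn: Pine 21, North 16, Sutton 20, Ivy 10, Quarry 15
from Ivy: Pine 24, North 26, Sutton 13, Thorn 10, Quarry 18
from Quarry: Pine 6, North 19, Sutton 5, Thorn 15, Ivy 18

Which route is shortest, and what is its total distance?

Shortest is Plan I, total 91 miles.

Plan I: 13 + 24 + 20 + 10 + 18 + 6 = 91
Plan II: 24 + 10 + 20 + 24 + 19 + 6 = 103
Plan III: 6 + 18 + 26 + 16 + 20 + 11 = 97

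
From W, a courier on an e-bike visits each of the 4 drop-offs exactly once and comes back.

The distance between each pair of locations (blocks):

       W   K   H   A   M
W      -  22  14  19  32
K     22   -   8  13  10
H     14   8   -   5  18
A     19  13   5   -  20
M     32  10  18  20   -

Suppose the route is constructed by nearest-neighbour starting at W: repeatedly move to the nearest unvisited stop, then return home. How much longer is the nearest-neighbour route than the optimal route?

3 blocks longer than the optimal tour.

W: H=14, A=19, K=22, M=32 ⇒ H
H: A=5, K=8, M=18 ⇒ A
A: K=13, M=20 ⇒ K
K: M=10 ⇒ M
NN route W → H → A → K → M → W costs 74.
Optimal: W → K → M → A → H → W costs 71 (by enumerating all 12 distinct tours).
Excess = 74 − 71 = 3.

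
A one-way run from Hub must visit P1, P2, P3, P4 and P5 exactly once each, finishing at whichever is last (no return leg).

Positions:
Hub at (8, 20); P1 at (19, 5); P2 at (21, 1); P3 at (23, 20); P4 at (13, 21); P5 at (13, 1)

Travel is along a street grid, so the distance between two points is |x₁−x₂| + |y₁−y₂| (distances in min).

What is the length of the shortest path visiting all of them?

50 min — the minimum one-way total.

There are 5! = 120 possible orderings.
Hub → P1 → P2 → P3 → P4 → P5: 26+6+21+11+20 = 84
Hub → P1 → P2 → P3 → P5 → P4: 26+6+21+29+20 = 102
Hub → P1 → P2 → P4 → P3 → P5: 26+6+28+11+29 = 100
Hub → P1 → P2 → P4 → P5 → P3: 26+6+28+20+29 = 109
Hub → P1 → P2 → P5 → P3 → P4: 26+6+8+29+11 = 80
Hub → P1 → P2 → P5 → P4 → P3: 26+6+8+20+11 = 71
Hub → P1 → P3 → P2 → P4 → P5: 26+19+21+28+20 = 114
Hub → P1 → P3 → P2 → P5 → P4: 26+19+21+8+20 = 94
Hub → P1 → P3 → P4 → P2 → P5: 26+19+11+28+8 = 92
Hub → P1 → P3 → P4 → P5 → P2: 26+19+11+20+8 = 84
Hub → P1 → P3 → P5 → P2 → P4: 26+19+29+8+28 = 110
Hub → P1 → P3 → P5 → P4 → P2: 26+19+29+20+28 = 122
Hub → P1 → P4 → P2 → P3 → P5: 26+22+28+21+29 = 126
Hub → P1 → P4 → P2 → P5 → P3: 26+22+28+8+29 = 113
… (106 more)
Hub → P4 → P3 → P1 → P2 → P5: 6+11+19+6+8 = 50  ← best
The minimum is 50.
One shortest path: Hub → P4 → P3 → P1 → P2 → P5.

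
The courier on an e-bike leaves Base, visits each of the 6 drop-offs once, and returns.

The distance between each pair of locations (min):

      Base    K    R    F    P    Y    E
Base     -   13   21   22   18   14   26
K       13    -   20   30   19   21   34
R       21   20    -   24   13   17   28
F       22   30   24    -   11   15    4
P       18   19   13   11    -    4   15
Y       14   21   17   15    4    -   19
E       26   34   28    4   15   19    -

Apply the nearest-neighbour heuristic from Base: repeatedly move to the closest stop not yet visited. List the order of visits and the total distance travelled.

104 min along Base → K → P → Y → F → E → R → Base.

Base → [K:13 / Y:14 / P:18 / R:21 / F:22 / E:26] → K (13)
K → [P:19 / R:20 / Y:21 / F:30 / E:34] → P (19)
P → [Y:4 / F:11 / R:13 / E:15] → Y (4)
Y → [F:15 / R:17 / E:19] → F (15)
F → [E:4 / R:24] → E (4)
E → [R:28] → R (28)
Return R→Base: 21.
Total = 13 + 19 + 4 + 15 + 4 + 28 + 21 = 104.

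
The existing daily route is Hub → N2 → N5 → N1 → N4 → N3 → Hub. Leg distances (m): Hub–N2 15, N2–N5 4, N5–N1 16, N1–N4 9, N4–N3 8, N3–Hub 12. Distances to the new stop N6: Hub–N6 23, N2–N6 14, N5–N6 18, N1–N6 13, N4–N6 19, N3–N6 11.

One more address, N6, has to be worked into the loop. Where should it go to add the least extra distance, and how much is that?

Insertion cost between consecutive stops i–j is d(i,N6) + d(N6,j) − d(i,j):
  between Hub and N2: 23 + 14 − 15 = 22
  between N2 and N5: 14 + 18 − 4 = 28
  between N5 and N1: 18 + 13 − 16 = 15
  between N1 and N4: 13 + 19 − 9 = 23
  between N4 and N3: 19 + 11 − 8 = 22
  between N3 and Hub: 11 + 23 − 12 = 22
Cheapest insertion is between N5 and N1, adding 15.
New total = 64 + 15 = 79.

Adding 15 m by placing N6 on the N5–N1 leg.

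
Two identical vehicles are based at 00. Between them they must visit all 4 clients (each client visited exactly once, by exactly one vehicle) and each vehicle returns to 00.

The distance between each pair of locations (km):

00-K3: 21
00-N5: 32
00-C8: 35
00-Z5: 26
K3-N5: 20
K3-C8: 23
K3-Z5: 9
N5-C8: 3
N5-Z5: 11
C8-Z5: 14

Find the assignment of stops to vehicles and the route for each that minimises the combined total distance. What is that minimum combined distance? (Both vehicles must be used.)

Minimum combined distance: 117 km.

There are 2^3 − 1 = 7 ways to divide the 4 stops into two non-empty groups. For each, the best each vehicle can do is its own shortest tour through its group:
  {K3} + {N5, C8, Z5}: 42 + 75 = 117
  {N5} + {K3, C8, Z5}: 64 + 79 = 143
  {K3, N5} + {C8, Z5}: 73 + 75 = 148
  {C8} + {K3, N5, Z5}: 70 + 73 = 143
  {K3, C8} + {N5, Z5}: 79 + 69 = 148
  {N5, C8} + {K3, Z5}: 70 + 56 = 126
  … (7 splits in total)
Best: vehicle 1 00 → K3 → 00 = 42; vehicle 2 00 → N5 → C8 → Z5 → 00 = 75; combined 117.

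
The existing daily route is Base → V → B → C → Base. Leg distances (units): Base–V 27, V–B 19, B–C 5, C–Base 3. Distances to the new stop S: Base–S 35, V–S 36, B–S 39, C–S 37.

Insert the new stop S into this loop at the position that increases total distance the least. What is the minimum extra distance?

Minimum extra distance: 44, inserting S between Base and V.

Insertion cost between consecutive stops i–j is d(i,S) + d(S,j) − d(i,j):
  between Base and V: 35 + 36 − 27 = 44
  between V and B: 36 + 39 − 19 = 56
  between B and C: 39 + 37 − 5 = 71
  between C and Base: 37 + 35 − 3 = 69
Cheapest insertion is between Base and V, adding 44.
New total = 54 + 44 = 98.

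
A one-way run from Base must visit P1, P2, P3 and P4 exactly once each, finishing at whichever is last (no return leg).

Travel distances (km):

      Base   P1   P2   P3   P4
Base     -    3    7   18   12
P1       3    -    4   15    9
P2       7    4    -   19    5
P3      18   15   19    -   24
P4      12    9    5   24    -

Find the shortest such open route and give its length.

There are 4! = 24 possible orderings.
Base - P1 - P2 - P3 - P4: 3+4+19+24 = 50
Base - P1 - P2 - P4 - P3: 3+4+5+24 = 36
Base - P1 - P3 - P2 - P4: 3+15+19+5 = 42
Base - P1 - P3 - P4 - P2: 3+15+24+5 = 47
Base - P1 - P4 - P2 - P3: 3+9+5+19 = 36
Base - P1 - P4 - P3 - P2: 3+9+24+19 = 55
Base - P2 - P1 - P3 - P4: 7+4+15+24 = 50
Base - P2 - P1 - P4 - P3: 7+4+9+24 = 44
Base - P2 - P3 - P1 - P4: 7+19+15+9 = 50
Base - P2 - P3 - P4 - P1: 7+19+24+9 = 59
Base - P2 - P4 - P1 - P3: 7+5+9+15 = 36
Base - P2 - P4 - P3 - P1: 7+5+24+15 = 51
Base - P3 - P1 - P2 - P4: 18+15+4+5 = 42
Base - P3 - P1 - P4 - P2: 18+15+9+5 = 47
… (10 more)
The minimum is 36.
One shortest path: Base → P1 → P2 → P4 → P3.

36 km — the minimum one-way total.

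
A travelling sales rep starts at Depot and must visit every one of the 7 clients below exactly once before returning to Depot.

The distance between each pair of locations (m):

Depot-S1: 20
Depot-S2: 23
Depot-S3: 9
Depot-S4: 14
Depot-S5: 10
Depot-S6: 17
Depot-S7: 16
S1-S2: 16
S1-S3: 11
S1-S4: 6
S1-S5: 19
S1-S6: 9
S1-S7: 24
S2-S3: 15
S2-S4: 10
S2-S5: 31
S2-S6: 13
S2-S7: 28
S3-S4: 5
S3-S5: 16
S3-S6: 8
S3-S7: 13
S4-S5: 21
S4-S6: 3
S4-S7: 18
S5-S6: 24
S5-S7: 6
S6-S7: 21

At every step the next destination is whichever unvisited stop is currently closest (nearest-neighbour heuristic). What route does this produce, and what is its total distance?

Nearest-neighbour total = 86 m; route Depot → S3 → S4 → S6 → S1 → S2 → S7 → S5 → Depot.

Depot → [S3:9 / S5:10 / S4:14 / S7:16 / S6:17 / S1:20 / S2:23] → S3 (9)
S3 → [S4:5 / S6:8 / S1:11 / S7:13 / S2:15 / S5:16] → S4 (5)
S4 → [S6:3 / S1:6 / S2:10 / S7:18 / S5:21] → S6 (3)
S6 → [S1:9 / S2:13 / S7:21 / S5:24] → S1 (9)
S1 → [S2:16 / S5:19 / S7:24] → S2 (16)
S2 → [S7:28 / S5:31] → S7 (28)
S7 → [S5:6] → S5 (6)
Return S5→Depot: 10.
Total = 9 + 5 + 3 + 9 + 16 + 28 + 6 + 10 = 86.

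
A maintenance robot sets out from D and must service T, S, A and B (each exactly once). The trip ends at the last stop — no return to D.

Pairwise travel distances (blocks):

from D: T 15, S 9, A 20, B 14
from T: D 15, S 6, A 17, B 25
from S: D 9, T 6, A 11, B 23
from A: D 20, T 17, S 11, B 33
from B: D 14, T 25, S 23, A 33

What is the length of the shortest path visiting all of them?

There are 4! = 24 possible orderings.
D - T - S - A - B: 15+6+11+33 = 65
D - T - S - B - A: 15+6+23+33 = 77
D - T - A - S - B: 15+17+11+23 = 66
D - T - A - B - S: 15+17+33+23 = 88
D - T - B - S - A: 15+25+23+11 = 74
D - T - B - A - S: 15+25+33+11 = 84
D - S - T - A - B: 9+6+17+33 = 65
D - S - T - B - A: 9+6+25+33 = 73
D - S - A - T - B: 9+11+17+25 = 62
D - S - A - B - T: 9+11+33+25 = 78
D - S - B - T - A: 9+23+25+17 = 74
D - S - B - A - T: 9+23+33+17 = 82
D - A - T - S - B: 20+17+6+23 = 66
D - A - T - B - S: 20+17+25+23 = 85
… (10 more)
D - B - T - S - A: 14+25+6+11 = 56  ← best
The minimum is 56.
One shortest path: D → B → T → S → A.

Minimum one-way distance = 56 blocks.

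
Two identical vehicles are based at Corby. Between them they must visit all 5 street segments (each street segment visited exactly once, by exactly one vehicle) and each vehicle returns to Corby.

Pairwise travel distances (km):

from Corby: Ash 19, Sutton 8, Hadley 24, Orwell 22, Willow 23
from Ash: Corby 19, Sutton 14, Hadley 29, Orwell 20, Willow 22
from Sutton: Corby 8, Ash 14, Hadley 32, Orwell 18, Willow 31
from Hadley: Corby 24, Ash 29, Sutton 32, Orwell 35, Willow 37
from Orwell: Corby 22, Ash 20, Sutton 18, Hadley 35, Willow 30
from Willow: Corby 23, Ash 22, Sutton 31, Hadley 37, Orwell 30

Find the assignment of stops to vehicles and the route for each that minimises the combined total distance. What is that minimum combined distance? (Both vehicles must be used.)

There are 2^4 − 1 = 15 ways to divide the 5 stops into two non-empty groups. For each, the best each vehicle can do is its own shortest tour through its group:
  {Ash} + {Sutton, Hadley, Orwell, Willow}: 38 + 117 = 155
  {Sutton} + {Ash, Hadley, Orwell, Willow}: 16 + 124 = 140
  {Ash, Sutton} + {Hadley, Orwell, Willow}: 41 + 112 = 153
  {Hadley} + {Ash, Sutton, Orwell, Willow}: 48 + 91 = 139
  {Ash, Hadley} + {Sutton, Orwell, Willow}: 72 + 79 = 151
  {Sutton, Hadley} + {Ash, Orwell, Willow}: 64 + 87 = 151
  … (15 splits in total)
Best: vehicle 1 Corby → Hadley → Corby = 48; vehicle 2 Corby → Sutton → Orwell → Ash → Willow → Corby = 91; combined 139.

Minimum combined distance: 139 km.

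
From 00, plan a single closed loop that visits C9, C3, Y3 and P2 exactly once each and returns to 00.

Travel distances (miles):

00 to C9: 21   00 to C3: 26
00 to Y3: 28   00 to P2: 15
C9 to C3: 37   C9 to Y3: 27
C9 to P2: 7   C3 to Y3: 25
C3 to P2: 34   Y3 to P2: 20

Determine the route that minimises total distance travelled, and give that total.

99 miles — the shortest possible round trip.

There are 12 distinct closed tours to check (reversals are equivalent).
00 → C9 → C3 → Y3 → P2 → 00: 21+37+25+20+15 = 118
00 → C9 → C3 → P2 → Y3 → 00: 21+37+34+20+28 = 140
00 → C9 → Y3 → C3 → P2 → 00: 21+27+25+34+15 = 122
00 → C9 → Y3 → P2 → C3 → 00: 21+27+20+34+26 = 128
00 → C9 → P2 → C3 → Y3 → 00: 21+7+34+25+28 = 115
00 → C9 → P2 → Y3 → C3 → 00: 21+7+20+25+26 = 99
00 → C3 → C9 → Y3 → P2 → 00: 26+37+27+20+15 = 125
00 → C3 → C9 → P2 → Y3 → 00: 26+37+7+20+28 = 118
00 → C3 → Y3 → C9 → P2 → 00: 26+25+27+7+15 = 100
00 → C3 → P2 → C9 → Y3 → 00: 26+34+7+27+28 = 122
00 → Y3 → C9 → C3 → P2 → 00: 28+27+37+34+15 = 141
00 → Y3 → C3 → C9 → P2 → 00: 28+25+37+7+15 = 112
The minimum is 99.
One optimal route: 00 → C9 → P2 → Y3 → C3 → 00 (or its reverse).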